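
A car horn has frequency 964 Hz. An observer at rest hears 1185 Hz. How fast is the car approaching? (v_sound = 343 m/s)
v_s = v·(1 − f/f_obs) = 63.97 m/s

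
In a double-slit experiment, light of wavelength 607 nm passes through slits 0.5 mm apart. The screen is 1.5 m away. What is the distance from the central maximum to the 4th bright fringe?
y = mλL/d = 7.284 mm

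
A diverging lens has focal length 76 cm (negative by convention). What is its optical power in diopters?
P = 1/f = -1.316 D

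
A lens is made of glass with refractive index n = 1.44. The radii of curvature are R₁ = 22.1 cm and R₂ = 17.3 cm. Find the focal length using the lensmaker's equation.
1/f = (n − 1)(1/R₁ − 1/R₂) → f = -181 cm (diverging lens)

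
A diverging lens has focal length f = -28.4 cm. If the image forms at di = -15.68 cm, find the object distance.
1/do = 1/f − 1/di → do = 35.01 cm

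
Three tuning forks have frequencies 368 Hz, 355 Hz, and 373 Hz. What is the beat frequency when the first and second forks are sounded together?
13 Hz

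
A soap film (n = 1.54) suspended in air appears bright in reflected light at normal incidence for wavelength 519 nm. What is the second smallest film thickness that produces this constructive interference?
2nt = (m − ½)λ with m = 2 → t = (m − ½)λ/(2n) = 252.8 nm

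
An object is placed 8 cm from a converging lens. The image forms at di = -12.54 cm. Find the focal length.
1/f = 1/do + 1/di → f = 22.1 cm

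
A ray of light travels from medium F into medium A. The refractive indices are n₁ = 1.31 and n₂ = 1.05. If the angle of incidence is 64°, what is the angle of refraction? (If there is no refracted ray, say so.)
sin θ₂ = (n₁/n₂)·sin θ₁ = 1.121 > 1, so there is no refracted ray — the light undergoes total internal reflection.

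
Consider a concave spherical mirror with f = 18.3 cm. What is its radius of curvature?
R = 2|f| = 36.6 cm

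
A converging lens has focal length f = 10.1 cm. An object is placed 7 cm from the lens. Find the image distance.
1/di = 1/f − 1/do → di = -22.81 cm (virtual image)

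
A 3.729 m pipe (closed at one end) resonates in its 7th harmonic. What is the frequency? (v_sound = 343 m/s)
fₙ = nv/(4L) = 161 Hz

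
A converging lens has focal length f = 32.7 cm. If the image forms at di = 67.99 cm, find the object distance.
1/do = 1/f − 1/di → do = 63 cm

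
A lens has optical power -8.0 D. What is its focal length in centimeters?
f = 1/P = -12.5 cm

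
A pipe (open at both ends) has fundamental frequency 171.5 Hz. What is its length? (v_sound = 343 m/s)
L = v/(2f₁) = 1 m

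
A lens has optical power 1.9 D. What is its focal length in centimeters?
f = 1/P = 52.63 cm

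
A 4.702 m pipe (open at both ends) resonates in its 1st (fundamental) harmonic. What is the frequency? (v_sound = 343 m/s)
fₙ = nv/(2L) = 36.47 Hz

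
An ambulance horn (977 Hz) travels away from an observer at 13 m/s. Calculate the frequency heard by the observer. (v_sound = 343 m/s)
f_obs = f·v/(v + v_s) = 941.3 Hz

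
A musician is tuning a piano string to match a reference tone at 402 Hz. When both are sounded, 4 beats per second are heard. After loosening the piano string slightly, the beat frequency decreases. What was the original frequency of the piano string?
406 Hz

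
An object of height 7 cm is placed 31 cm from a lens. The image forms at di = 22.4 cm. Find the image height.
hi = (-di/do) × ho = -5.058 cm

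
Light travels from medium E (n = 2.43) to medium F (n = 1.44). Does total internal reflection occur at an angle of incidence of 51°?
θc = arcsin(n₂/n₁) = 36.34°; 51° > θc, so yes — total internal reflection.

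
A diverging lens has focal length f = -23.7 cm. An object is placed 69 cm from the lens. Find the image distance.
1/di = 1/f − 1/do → di = -17.64 cm (virtual image)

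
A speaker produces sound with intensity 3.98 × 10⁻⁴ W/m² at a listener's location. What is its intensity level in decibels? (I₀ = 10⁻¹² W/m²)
β = 10·log₁₀(I/I₀) = 86 dB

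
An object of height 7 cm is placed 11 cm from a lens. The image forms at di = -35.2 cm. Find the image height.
hi = (-di/do) × ho = 22.4 cm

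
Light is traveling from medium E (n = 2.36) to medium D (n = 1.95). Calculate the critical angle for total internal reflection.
θc = arcsin(n₂/n₁) = 55.72°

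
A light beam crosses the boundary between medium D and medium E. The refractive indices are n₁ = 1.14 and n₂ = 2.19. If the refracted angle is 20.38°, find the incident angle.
sin θ₁ = (n₂/n₁)·sin θ₂ → θ₁ = 41.99°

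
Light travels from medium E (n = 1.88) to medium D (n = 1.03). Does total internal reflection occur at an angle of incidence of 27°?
θc = arcsin(n₂/n₁) = 33.22°; 27° < θc, so no — the ray refracts.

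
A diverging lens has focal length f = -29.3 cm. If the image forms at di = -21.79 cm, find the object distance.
1/do = 1/f − 1/di → do = 85.01 cm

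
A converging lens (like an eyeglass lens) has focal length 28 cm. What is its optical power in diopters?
P = 1/f = 3.571 D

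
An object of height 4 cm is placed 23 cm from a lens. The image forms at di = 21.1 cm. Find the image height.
hi = (-di/do) × ho = -3.67 cm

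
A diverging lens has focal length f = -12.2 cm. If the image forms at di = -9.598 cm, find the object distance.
1/do = 1/f − 1/di → do = 45 cm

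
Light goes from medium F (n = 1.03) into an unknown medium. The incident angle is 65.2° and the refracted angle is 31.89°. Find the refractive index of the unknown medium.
n₂ = n₁·sin θ₁ / sin θ₂ = 1.77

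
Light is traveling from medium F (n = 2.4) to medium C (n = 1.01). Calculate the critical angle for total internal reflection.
θc = arcsin(n₂/n₁) = 24.89°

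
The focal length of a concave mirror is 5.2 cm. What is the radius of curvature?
R = 2|f| = 10.4 cm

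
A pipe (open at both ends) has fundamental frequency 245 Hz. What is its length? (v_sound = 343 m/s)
L = v/(2f₁) = 0.7 m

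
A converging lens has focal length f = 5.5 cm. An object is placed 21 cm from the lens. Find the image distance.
1/di = 1/f − 1/do → di = 7.452 cm (real image)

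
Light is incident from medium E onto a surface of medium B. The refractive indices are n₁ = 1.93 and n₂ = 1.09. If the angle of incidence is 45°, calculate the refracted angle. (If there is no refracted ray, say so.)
sin θ₂ = (n₁/n₂)·sin θ₁ = 1.252 > 1, so there is no refracted ray — the light undergoes total internal reflection.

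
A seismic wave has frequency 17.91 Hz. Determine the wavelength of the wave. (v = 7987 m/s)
λ = v/f = 446 m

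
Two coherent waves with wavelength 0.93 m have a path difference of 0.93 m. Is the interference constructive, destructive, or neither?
constructive — path difference = 1λ, a whole number of wavelengths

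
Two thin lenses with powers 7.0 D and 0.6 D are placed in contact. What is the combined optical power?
P_total = P₁ + P₂ = 7.6 D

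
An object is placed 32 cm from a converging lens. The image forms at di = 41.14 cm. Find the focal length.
1/f = 1/do + 1/di → f = 18 cm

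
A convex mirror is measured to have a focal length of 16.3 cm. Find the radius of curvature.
R = 2|f| = 32.6 cm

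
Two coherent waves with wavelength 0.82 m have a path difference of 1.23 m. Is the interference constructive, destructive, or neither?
destructive — path difference = 1.5λ, an odd multiple of λ/2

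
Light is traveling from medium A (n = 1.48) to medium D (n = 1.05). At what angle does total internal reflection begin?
θc = arcsin(n₂/n₁) = 45.19°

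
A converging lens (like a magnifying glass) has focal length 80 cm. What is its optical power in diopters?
P = 1/f = 1.25 D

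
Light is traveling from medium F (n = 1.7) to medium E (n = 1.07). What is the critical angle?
θc = arcsin(n₂/n₁) = 39.01°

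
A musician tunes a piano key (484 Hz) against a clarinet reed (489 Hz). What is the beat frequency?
5 Hz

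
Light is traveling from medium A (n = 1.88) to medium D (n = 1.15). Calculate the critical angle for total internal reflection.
θc = arcsin(n₂/n₁) = 37.71°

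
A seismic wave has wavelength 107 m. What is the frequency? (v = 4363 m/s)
f = v/λ = 40.78 Hz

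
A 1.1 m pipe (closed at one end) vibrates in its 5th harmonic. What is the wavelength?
λₙ = 4L/n = 0.88 m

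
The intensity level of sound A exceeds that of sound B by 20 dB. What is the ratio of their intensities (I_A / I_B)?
I_A/I_B = 10^(Δβ/10) = 100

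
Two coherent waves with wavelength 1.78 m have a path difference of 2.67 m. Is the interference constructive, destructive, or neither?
destructive — path difference = 1.5λ, an odd multiple of λ/2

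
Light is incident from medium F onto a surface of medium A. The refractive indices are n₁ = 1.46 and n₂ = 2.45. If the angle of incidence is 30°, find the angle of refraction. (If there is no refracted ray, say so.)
sin θ₂ = (n₁/n₂)·sin θ₁ = 0.298 → θ₂ = 17.34°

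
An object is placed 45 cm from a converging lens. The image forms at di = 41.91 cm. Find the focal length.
1/f = 1/do + 1/di → f = 21.7 cm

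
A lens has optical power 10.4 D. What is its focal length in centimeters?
f = 1/P = 9.615 cm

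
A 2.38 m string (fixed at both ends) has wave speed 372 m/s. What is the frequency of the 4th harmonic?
fₙ = nv/(2L) = 312.6 Hz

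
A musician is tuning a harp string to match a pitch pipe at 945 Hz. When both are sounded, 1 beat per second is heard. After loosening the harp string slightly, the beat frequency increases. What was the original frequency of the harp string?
944 Hz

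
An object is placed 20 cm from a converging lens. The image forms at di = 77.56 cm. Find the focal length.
1/f = 1/do + 1/di → f = 15.9 cm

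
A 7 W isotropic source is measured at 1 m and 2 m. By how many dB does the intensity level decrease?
Δβ = 20·log₁₀(r₂/r₁) = 6.021 dB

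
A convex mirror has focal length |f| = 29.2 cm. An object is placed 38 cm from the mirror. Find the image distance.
f = −29.2 cm (convex); 1/di = 1/f − 1/do → di = -16.51 cm (virtual image, behind mirror)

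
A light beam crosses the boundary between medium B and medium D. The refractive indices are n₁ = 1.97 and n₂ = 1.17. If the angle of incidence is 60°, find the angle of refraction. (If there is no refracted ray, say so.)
sin θ₂ = (n₁/n₂)·sin θ₁ = 1.458 > 1, so there is no refracted ray — the light undergoes total internal reflection.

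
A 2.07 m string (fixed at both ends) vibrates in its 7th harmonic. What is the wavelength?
λₙ = 2L/n = 0.5914 m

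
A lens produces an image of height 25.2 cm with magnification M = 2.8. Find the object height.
ho = |hi|/|M| = 9 cm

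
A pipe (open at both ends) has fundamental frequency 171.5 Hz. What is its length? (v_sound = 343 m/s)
L = v/(2f₁) = 1 m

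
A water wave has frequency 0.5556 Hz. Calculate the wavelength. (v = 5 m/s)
λ = v/f = 8.999 m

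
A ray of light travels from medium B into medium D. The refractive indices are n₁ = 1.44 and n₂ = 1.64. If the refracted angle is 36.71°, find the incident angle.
sin θ₁ = (n₂/n₁)·sin θ₂ → θ₁ = 42.91°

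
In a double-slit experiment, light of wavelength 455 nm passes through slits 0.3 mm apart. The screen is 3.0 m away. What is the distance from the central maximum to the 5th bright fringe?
y = mλL/d = 22.75 mm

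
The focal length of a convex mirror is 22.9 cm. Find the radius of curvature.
R = 2|f| = 45.8 cm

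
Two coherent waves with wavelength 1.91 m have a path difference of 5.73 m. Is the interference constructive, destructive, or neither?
constructive — path difference = 3λ, a whole number of wavelengths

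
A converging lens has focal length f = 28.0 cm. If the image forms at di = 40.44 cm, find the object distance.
1/do = 1/f − 1/di → do = 91.02 cm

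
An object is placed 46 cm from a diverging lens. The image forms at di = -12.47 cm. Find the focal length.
1/f = 1/do + 1/di → f = -17.11 cm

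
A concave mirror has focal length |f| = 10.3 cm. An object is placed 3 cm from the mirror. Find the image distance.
f = +10.3 cm (concave); 1/di = 1/f − 1/do → di = -4.233 cm (virtual image, behind mirror)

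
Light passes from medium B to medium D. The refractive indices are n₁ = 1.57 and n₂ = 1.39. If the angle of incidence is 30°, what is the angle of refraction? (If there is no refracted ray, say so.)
sin θ₂ = (n₁/n₂)·sin θ₁ = 0.5647 → θ₂ = 34.38°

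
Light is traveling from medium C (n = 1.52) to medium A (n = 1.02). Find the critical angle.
θc = arcsin(n₂/n₁) = 42.15°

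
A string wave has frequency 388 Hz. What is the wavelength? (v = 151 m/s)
λ = v/f = 0.3892 m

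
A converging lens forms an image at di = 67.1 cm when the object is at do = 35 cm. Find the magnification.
M = −di/do = -1.917 (inverted image)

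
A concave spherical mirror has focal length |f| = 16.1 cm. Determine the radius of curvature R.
R = 2|f| = 32.2 cm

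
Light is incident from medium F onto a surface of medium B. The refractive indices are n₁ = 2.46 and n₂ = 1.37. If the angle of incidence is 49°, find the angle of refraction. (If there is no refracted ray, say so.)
sin θ₂ = (n₁/n₂)·sin θ₁ = 1.355 > 1, so there is no refracted ray — the light undergoes total internal reflection.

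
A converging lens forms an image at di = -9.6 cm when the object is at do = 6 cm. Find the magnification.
M = −di/do = 1.6 (upright image)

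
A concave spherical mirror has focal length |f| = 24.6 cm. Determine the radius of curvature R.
R = 2|f| = 49.2 cm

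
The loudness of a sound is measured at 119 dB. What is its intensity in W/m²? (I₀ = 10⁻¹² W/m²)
I = I₀·10^(β/10) = 7.94 × 10⁻¹ W/m²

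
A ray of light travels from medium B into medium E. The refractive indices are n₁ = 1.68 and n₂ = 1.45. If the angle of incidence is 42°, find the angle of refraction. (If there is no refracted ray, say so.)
sin θ₂ = (n₁/n₂)·sin θ₁ = 0.7753 → θ₂ = 50.83°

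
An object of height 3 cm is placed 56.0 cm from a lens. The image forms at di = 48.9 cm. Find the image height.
hi = (-di/do) × ho = -2.62 cm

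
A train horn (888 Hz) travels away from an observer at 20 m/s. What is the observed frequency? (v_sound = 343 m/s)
f_obs = f·v/(v + v_s) = 839.1 Hz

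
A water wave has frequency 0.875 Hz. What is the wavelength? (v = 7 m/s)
λ = v/f = 8 m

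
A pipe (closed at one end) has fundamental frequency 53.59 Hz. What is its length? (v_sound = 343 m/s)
L = v/(4f₁) = 1.6 m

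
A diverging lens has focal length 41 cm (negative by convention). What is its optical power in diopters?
P = 1/f = -2.439 D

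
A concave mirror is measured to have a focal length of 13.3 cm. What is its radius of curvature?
R = 2|f| = 26.6 cm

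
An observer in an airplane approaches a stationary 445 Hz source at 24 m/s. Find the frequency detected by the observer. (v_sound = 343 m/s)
f_obs = f·(v + v_o)/v = 476.1 Hz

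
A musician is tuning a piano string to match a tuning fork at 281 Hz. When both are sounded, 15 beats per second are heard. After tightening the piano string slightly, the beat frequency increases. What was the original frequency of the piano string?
296 Hz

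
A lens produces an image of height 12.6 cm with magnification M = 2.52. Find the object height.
ho = |hi|/|M| = 5 cm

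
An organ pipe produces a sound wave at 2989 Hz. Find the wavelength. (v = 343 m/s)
λ = v/f = 0.1148 m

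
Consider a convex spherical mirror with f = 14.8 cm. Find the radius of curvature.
R = 2|f| = 29.6 cm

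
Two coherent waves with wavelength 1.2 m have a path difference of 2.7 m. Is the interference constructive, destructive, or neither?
neither (partial) — path difference = 2.25λ, neither a whole number of wavelengths nor an odd multiple of λ/2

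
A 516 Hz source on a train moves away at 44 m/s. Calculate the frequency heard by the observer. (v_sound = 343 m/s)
f_obs = f·v/(v + v_s) = 457.3 Hz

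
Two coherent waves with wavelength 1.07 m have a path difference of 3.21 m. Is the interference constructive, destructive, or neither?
constructive — path difference = 3λ, a whole number of wavelengths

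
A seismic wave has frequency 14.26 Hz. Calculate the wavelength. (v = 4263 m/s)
λ = v/f = 298.9 m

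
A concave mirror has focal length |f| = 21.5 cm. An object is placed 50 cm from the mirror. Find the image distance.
f = +21.5 cm (concave); 1/di = 1/f − 1/do → di = 37.72 cm (real image, in front of mirror)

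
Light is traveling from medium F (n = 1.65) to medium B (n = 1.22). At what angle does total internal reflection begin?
θc = arcsin(n₂/n₁) = 47.68°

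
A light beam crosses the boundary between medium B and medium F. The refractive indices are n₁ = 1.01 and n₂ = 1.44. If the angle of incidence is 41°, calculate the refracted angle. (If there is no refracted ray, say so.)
sin θ₂ = (n₁/n₂)·sin θ₁ = 0.4602 → θ₂ = 27.4°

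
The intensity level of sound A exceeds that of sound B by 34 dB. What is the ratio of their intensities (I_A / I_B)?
I_A/I_B = 10^(Δβ/10) = 2512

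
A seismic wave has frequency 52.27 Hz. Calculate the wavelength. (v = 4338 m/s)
λ = v/f = 82.99 m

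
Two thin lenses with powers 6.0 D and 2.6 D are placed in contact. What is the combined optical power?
P_total = P₁ + P₂ = 8.6 D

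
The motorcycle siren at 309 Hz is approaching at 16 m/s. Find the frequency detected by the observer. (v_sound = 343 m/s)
f_obs = f·v/(v − v_s) = 324.1 Hz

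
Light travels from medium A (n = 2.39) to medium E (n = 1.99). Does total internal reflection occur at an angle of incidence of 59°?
θc = arcsin(n₂/n₁) = 56.37°; 59° > θc, so yes — total internal reflection.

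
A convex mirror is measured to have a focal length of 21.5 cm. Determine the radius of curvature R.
R = 2|f| = 43 cm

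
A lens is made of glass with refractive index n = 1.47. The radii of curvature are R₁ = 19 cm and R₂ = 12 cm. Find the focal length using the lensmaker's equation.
1/f = (n − 1)(1/R₁ − 1/R₂) → f = -69.3 cm (diverging lens)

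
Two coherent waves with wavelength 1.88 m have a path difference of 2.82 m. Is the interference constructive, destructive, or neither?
destructive — path difference = 1.5λ, an odd multiple of λ/2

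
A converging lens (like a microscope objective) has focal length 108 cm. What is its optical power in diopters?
P = 1/f = 0.9259 D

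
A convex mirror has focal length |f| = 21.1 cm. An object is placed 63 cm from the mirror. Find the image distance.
f = −21.1 cm (convex); 1/di = 1/f − 1/do → di = -15.81 cm (virtual image, behind mirror)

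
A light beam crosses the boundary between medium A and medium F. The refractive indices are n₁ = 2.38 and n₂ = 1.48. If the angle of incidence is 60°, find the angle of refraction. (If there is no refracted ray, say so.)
sin θ₂ = (n₁/n₂)·sin θ₁ = 1.393 > 1, so there is no refracted ray — the light undergoes total internal reflection.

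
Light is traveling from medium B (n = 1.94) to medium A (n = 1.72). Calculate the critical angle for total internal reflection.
θc = arcsin(n₂/n₁) = 62.45°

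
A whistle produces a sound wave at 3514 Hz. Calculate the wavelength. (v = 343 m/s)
λ = v/f = 0.09761 m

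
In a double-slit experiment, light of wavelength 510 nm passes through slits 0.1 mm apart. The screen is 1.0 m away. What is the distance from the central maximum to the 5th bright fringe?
y = mλL/d = 25.5 mm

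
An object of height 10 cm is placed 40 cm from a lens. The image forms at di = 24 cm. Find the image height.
hi = (-di/do) × ho = -6 cm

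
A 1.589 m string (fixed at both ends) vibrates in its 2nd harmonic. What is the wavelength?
λₙ = 2L/n = 1.589 m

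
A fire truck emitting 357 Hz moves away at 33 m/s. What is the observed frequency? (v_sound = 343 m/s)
f_obs = f·v/(v + v_s) = 325.7 Hz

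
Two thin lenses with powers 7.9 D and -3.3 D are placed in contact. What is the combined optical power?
P_total = P₁ + P₂ = 4.6 D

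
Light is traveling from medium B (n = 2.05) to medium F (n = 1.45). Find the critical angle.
θc = arcsin(n₂/n₁) = 45.02°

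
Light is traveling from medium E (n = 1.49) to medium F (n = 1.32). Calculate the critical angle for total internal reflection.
θc = arcsin(n₂/n₁) = 62.36°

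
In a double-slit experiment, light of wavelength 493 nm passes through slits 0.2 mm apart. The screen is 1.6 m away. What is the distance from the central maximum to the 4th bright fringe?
y = mλL/d = 15.78 mm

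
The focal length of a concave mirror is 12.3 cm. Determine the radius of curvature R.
R = 2|f| = 24.6 cm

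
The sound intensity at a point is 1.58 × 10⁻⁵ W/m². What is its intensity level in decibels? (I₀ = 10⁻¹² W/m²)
β = 10·log₁₀(I/I₀) = 71.99 dB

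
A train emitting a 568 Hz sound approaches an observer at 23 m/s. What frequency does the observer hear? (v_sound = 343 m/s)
f_obs = f·v/(v − v_s) = 608.8 Hz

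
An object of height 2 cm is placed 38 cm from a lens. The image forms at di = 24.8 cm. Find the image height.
hi = (-di/do) × ho = -1.305 cm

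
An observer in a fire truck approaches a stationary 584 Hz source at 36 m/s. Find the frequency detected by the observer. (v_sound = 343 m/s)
f_obs = f·(v + v_o)/v = 645.3 Hz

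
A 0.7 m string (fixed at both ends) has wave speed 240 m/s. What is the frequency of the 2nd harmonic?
fₙ = nv/(2L) = 342.9 Hz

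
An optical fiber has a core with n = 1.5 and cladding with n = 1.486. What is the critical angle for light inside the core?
θc = arcsin(n_cladding/n_core) = 82.17°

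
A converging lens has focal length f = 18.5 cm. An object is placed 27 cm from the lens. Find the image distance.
1/di = 1/f − 1/do → di = 58.76 cm (real image)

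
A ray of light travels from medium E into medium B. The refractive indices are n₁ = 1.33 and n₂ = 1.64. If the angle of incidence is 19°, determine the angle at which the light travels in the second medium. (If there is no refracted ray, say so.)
sin θ₂ = (n₁/n₂)·sin θ₁ = 0.264 → θ₂ = 15.31°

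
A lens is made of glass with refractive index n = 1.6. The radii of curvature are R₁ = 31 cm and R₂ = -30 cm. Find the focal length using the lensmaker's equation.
1/f = (n − 1)(1/R₁ − 1/R₂) → f = 25.41 cm (converging lens)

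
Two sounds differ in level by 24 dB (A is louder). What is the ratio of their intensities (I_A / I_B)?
I_A/I_B = 10^(Δβ/10) = 251.2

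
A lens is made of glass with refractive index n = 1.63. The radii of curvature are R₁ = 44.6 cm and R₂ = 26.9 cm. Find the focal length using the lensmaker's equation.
1/f = (n − 1)(1/R₁ − 1/R₂) → f = -107.6 cm (diverging lens)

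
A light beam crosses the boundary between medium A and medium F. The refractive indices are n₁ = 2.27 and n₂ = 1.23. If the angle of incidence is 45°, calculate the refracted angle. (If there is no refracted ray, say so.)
sin θ₂ = (n₁/n₂)·sin θ₁ = 1.305 > 1, so there is no refracted ray — the light undergoes total internal reflection.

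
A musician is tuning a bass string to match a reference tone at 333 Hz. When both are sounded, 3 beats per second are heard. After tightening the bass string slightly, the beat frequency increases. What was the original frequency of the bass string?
336 Hz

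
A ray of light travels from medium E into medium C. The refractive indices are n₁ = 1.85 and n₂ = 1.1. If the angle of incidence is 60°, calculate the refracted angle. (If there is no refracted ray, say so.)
sin θ₂ = (n₁/n₂)·sin θ₁ = 1.456 > 1, so there is no refracted ray — the light undergoes total internal reflection.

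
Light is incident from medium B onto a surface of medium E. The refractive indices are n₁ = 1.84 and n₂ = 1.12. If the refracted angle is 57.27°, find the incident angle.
sin θ₁ = (n₂/n₁)·sin θ₂ → θ₁ = 30.8°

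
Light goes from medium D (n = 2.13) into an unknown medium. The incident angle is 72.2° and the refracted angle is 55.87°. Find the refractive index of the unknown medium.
n₂ = n₁·sin θ₁ / sin θ₂ = 2.45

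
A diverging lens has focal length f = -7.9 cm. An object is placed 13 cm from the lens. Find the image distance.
1/di = 1/f − 1/do → di = -4.914 cm (virtual image)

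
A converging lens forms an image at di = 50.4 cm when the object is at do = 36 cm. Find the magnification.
M = −di/do = -1.4 (inverted image)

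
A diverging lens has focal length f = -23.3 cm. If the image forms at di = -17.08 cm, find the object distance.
1/do = 1/f − 1/di → do = 63.98 cm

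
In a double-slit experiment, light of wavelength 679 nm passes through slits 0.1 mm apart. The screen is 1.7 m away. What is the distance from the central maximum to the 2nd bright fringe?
y = mλL/d = 23.09 mm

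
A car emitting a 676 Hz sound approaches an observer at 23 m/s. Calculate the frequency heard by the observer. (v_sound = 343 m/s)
f_obs = f·v/(v − v_s) = 724.6 Hz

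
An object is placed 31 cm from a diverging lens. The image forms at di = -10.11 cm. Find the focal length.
1/f = 1/do + 1/di → f = -15 cm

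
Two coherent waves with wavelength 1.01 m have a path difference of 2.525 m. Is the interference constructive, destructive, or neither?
destructive — path difference = 2.5λ, an odd multiple of λ/2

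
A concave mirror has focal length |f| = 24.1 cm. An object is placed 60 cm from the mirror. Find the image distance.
f = +24.1 cm (concave); 1/di = 1/f − 1/do → di = 40.28 cm (real image, in front of mirror)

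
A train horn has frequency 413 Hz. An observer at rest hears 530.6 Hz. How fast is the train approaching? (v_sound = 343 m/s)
v_s = v·(1 − f/f_obs) = 76.02 m/s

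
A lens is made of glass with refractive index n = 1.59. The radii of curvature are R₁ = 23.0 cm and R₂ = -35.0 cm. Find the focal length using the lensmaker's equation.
1/f = (n − 1)(1/R₁ − 1/R₂) → f = 23.52 cm (converging lens)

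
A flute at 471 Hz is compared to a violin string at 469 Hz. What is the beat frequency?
2 Hz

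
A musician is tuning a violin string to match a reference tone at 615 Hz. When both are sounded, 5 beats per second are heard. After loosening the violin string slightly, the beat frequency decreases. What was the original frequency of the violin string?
620 Hz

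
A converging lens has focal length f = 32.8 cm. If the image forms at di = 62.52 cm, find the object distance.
1/do = 1/f − 1/di → do = 69 cm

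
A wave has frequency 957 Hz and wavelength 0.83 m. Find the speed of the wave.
v = fλ = 794.3 m/s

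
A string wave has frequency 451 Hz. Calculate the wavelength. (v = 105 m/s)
λ = v/f = 0.2328 m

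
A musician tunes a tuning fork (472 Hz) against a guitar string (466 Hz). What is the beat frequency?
6 Hz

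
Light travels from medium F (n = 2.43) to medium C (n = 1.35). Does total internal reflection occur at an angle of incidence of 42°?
θc = arcsin(n₂/n₁) = 33.75°; 42° > θc, so yes — total internal reflection.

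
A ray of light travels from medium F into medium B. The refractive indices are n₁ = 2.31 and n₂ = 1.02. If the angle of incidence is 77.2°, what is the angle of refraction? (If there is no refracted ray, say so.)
sin θ₂ = (n₁/n₂)·sin θ₁ = 2.208 > 1, so there is no refracted ray — the light undergoes total internal reflection.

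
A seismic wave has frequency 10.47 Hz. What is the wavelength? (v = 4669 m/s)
λ = v/f = 445.9 m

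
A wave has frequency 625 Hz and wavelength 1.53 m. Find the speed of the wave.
v = fλ = 956.2 m/s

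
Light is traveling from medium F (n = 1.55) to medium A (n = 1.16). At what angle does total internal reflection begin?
θc = arcsin(n₂/n₁) = 48.45°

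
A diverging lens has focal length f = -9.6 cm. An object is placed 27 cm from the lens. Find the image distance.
1/di = 1/f − 1/do → di = -7.082 cm (virtual image)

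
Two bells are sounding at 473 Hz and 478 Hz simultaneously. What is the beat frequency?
5 Hz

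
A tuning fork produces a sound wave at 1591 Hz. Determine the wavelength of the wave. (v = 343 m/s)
λ = v/f = 0.2156 m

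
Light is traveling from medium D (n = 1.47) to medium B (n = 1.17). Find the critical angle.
θc = arcsin(n₂/n₁) = 52.74°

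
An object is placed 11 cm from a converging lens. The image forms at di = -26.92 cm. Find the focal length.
1/f = 1/do + 1/di → f = 18.6 cm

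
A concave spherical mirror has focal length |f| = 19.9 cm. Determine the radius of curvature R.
R = 2|f| = 39.8 cm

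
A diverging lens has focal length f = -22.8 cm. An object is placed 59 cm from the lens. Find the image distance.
1/di = 1/f − 1/do → di = -16.44 cm (virtual image)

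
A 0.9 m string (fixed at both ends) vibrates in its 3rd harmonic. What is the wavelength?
λₙ = 2L/n = 0.6 m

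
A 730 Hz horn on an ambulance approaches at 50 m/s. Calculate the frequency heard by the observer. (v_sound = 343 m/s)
f_obs = f·v/(v − v_s) = 854.6 Hz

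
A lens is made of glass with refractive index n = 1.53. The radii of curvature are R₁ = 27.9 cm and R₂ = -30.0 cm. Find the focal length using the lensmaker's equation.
1/f = (n − 1)(1/R₁ − 1/R₂) → f = 27.28 cm (converging lens)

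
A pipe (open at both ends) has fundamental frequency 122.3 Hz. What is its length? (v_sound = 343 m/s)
L = v/(2f₁) = 1.402 m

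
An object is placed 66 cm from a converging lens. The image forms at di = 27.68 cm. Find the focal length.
1/f = 1/do + 1/di → f = 19.5 cm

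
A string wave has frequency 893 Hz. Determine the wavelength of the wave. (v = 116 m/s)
λ = v/f = 0.1299 m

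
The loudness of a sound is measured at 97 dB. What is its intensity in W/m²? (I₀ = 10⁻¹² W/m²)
I = I₀·10^(β/10) = 5.01 × 10⁻³ W/m²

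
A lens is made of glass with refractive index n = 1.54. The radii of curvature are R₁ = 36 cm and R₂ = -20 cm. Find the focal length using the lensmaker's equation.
1/f = (n − 1)(1/R₁ − 1/R₂) → f = 23.81 cm (converging lens)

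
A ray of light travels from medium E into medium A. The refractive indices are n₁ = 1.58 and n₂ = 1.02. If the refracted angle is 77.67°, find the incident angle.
sin θ₁ = (n₂/n₁)·sin θ₂ → θ₁ = 39.1°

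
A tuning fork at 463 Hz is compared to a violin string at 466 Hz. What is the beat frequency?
3 Hz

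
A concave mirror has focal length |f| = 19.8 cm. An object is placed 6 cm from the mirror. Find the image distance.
f = +19.8 cm (concave); 1/di = 1/f − 1/do → di = -8.609 cm (virtual image, behind mirror)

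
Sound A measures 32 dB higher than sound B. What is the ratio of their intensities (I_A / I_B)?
I_A/I_B = 10^(Δβ/10) = 1585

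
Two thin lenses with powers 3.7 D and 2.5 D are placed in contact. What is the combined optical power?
P_total = P₁ + P₂ = 6.2 D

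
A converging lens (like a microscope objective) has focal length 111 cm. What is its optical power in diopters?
P = 1/f = 0.9009 D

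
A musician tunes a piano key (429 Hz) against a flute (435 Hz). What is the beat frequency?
6 Hz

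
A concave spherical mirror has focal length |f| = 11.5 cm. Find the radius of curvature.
R = 2|f| = 23 cm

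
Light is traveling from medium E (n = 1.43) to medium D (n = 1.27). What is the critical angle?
θc = arcsin(n₂/n₁) = 62.64°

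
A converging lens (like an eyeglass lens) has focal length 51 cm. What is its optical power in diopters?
P = 1/f = 1.961 D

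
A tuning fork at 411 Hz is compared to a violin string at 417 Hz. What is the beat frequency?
6 Hz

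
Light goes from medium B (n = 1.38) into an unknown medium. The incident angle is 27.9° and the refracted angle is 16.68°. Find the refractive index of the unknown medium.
n₂ = n₁·sin θ₁ / sin θ₂ = 2.25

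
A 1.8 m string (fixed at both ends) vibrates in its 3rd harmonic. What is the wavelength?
λₙ = 2L/n = 1.2 m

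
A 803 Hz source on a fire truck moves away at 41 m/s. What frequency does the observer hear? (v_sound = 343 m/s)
f_obs = f·v/(v + v_s) = 717.3 Hz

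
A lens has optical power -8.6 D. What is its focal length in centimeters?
f = 1/P = -11.63 cm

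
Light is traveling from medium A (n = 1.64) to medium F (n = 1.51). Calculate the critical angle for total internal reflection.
θc = arcsin(n₂/n₁) = 67.03°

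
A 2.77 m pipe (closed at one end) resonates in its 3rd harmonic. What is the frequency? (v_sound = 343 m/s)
fₙ = nv/(4L) = 92.87 Hz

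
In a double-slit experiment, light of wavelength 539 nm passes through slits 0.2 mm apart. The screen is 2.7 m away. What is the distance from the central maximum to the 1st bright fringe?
y = mλL/d = 7.277 mm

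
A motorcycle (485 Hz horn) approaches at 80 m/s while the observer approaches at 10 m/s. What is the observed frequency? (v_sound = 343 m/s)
f_obs = f·(v + v_o)/(v − v_s) = 651 Hz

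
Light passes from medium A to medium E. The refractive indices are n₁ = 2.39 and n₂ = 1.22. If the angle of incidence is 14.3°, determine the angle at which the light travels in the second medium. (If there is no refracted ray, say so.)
sin θ₂ = (n₁/n₂)·sin θ₁ = 0.4839 → θ₂ = 28.94°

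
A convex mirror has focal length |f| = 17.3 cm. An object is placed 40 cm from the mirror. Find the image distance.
f = −17.3 cm (convex); 1/di = 1/f − 1/do → di = -12.08 cm (virtual image, behind mirror)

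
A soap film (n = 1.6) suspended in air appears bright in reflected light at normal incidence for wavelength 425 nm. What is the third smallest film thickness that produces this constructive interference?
2nt = (m − ½)λ with m = 3 → t = (m − ½)λ/(2n) = 332 nm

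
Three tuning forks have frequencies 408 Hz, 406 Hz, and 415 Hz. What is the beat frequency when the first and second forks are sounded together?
2 Hz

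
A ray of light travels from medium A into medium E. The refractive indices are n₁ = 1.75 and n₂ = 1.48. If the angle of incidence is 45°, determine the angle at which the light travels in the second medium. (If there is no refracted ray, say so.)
sin θ₂ = (n₁/n₂)·sin θ₁ = 0.8361 → θ₂ = 56.73°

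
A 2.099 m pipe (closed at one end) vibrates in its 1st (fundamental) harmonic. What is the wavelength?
λₙ = 4L/n = 8.396 m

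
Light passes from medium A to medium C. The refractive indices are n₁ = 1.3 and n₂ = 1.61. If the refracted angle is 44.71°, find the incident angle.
sin θ₁ = (n₂/n₁)·sin θ₂ → θ₁ = 60.61°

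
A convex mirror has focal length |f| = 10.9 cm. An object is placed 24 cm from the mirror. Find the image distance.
f = −10.9 cm (convex); 1/di = 1/f − 1/do → di = -7.496 cm (virtual image, behind mirror)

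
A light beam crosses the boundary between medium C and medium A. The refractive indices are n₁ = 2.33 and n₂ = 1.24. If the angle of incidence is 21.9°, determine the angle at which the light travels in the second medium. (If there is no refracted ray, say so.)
sin θ₂ = (n₁/n₂)·sin θ₁ = 0.7009 → θ₂ = 44.5°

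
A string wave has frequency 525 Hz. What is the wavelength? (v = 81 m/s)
λ = v/f = 0.1543 m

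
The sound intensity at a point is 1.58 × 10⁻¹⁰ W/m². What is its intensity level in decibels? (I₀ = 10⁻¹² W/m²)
β = 10·log₁₀(I/I₀) = 21.99 dB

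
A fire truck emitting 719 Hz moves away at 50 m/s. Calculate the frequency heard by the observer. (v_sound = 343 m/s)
f_obs = f·v/(v + v_s) = 627.5 Hz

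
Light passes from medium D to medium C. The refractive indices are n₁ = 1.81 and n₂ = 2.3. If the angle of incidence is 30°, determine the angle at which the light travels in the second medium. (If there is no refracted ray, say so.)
sin θ₂ = (n₁/n₂)·sin θ₁ = 0.3935 → θ₂ = 23.17°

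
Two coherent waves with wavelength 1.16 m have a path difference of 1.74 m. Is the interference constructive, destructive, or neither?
destructive — path difference = 1.5λ, an odd multiple of λ/2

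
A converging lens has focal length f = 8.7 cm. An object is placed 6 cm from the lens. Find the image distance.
1/di = 1/f − 1/do → di = -19.33 cm (virtual image)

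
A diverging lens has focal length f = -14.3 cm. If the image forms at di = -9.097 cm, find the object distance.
1/do = 1/f − 1/di → do = 25 cm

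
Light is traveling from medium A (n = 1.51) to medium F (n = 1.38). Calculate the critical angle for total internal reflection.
θc = arcsin(n₂/n₁) = 66.05°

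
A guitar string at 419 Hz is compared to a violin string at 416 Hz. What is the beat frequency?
3 Hz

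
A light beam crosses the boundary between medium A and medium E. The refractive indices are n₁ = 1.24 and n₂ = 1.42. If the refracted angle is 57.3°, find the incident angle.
sin θ₁ = (n₂/n₁)·sin θ₂ → θ₁ = 74.51°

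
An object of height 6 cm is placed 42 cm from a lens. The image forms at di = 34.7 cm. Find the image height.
hi = (-di/do) × ho = -4.957 cm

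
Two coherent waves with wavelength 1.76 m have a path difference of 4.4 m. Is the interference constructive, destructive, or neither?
destructive — path difference = 2.5λ, an odd multiple of λ/2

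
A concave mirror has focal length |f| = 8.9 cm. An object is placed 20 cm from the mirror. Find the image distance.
f = +8.9 cm (concave); 1/di = 1/f − 1/do → di = 16.04 cm (real image, in front of mirror)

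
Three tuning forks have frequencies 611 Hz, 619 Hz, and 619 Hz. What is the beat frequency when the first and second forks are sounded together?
8 Hz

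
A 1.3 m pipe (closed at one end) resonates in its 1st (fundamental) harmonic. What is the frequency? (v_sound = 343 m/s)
fₙ = nv/(4L) = 65.96 Hz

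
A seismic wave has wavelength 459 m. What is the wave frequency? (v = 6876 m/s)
f = v/λ = 14.98 Hz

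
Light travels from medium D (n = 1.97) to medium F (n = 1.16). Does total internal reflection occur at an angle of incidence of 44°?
θc = arcsin(n₂/n₁) = 36.07°; 44° > θc, so yes — total internal reflection.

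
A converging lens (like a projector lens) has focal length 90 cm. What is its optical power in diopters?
P = 1/f = 1.111 D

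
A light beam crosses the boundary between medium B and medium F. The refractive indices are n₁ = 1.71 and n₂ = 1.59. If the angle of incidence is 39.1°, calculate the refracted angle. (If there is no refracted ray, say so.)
sin θ₂ = (n₁/n₂)·sin θ₁ = 0.6783 → θ₂ = 42.71°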